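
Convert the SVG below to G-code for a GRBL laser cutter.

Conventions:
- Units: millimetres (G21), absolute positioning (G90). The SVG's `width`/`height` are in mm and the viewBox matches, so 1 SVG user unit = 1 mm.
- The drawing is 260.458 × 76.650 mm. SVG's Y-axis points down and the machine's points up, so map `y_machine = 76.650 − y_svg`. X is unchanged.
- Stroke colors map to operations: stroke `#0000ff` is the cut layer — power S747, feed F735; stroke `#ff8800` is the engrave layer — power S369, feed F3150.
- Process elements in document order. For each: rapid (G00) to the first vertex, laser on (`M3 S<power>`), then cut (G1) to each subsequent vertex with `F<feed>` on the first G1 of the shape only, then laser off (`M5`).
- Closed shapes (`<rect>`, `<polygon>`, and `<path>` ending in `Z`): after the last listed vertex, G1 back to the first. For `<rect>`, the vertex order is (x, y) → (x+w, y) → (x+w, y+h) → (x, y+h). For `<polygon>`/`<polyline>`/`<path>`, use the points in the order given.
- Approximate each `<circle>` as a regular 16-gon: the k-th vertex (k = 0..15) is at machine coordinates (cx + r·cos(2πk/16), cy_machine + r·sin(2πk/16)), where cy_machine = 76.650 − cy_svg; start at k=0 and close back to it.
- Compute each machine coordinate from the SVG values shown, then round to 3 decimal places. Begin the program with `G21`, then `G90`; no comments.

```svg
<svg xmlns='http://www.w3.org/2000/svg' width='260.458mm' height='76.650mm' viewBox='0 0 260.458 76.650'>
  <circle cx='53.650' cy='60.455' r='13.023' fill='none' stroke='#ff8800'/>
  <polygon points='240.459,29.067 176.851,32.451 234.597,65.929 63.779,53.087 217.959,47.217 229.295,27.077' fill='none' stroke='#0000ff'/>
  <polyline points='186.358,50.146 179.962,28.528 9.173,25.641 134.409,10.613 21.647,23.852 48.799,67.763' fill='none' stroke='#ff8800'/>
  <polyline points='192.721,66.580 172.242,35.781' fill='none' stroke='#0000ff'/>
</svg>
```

G21
G90
G00 X66.673 Y16.195
M3 S369
G1 X65.682 Y21.179 F3150
G1 X62.859 Y25.404
G1 X58.634 Y28.227
G1 X53.650 Y29.218
G1 X48.666 Y28.227
G1 X44.441 Y25.404
G1 X41.618 Y21.179
G1 X40.627 Y16.195
G1 X41.618 Y11.211
G1 X44.441 Y6.986
G1 X48.666 Y4.163
G1 X53.650 Y3.172
G1 X58.634 Y4.163
G1 X62.859 Y6.986
G1 X65.682 Y11.211
G1 X66.673 Y16.195
M5
G00 X240.459 Y47.583
M3 S747
G1 X176.851 Y44.199 F735
G1 X234.597 Y10.721
G1 X63.779 Y23.563
G1 X217.959 Y29.433
G1 X229.295 Y49.573
G1 X240.459 Y47.583
M5
G00 X186.358 Y26.504
M3 S369
G1 X179.962 Y48.122 F3150
G1 X9.173 Y51.009
G1 X134.409 Y66.037
G1 X21.647 Y52.798
G1 X48.799 Y8.887
M5
G00 X192.721 Y10.070
M3 S747
G1 X172.242 Y40.869 F735
M5

viewBox `0 0 260.458 76.650` with mm width/height → 1 unit = 1 mm. Flip: y_m = 76.650 − y_svg.

**Shape 1** — `<circle>` circle, stroke `#ff8800` → engrave (S369, F3150). Machine vertices: (66.673,16.195) → (65.682,21.179) → (62.859,25.404) → (58.634,28.227) → (53.650,29.218) → (48.666,28.227) → (44.441,25.404) → (41.618,21.179) → (40.627,16.195) → (41.618,11.211) → (44.441,6.986) → (48.666,4.163) → (53.650,3.172) → (58.634,4.163) → (62.859,6.986) → (65.682,11.211) → (66.673,16.195). Closed: final G1 returns to the first vertex.

**Shape 2** — `<polygon>` closed polygon, stroke `#0000ff` → cut (S747, F735). Machine vertices: (240.459,47.583) → (176.851,44.199) → (234.597,10.721) → (63.779,23.563) → (217.959,29.433) → (229.295,49.573) → (240.459,47.583). Closed: final G1 returns to the first vertex.

**Shape 3** — `<polyline>` open polyline, stroke `#ff8800` → engrave (S369, F3150). Machine vertices: (186.358,26.504) → (179.962,48.122) → (9.173,51.009) → (134.409,66.037) → (21.647,52.798) → (48.799,8.887). Open path.

**Shape 4** — `<polyline>` line segment, stroke `#0000ff` → cut (S747, F735). Machine vertices: (192.721,10.070) → (172.242,40.869). Open path.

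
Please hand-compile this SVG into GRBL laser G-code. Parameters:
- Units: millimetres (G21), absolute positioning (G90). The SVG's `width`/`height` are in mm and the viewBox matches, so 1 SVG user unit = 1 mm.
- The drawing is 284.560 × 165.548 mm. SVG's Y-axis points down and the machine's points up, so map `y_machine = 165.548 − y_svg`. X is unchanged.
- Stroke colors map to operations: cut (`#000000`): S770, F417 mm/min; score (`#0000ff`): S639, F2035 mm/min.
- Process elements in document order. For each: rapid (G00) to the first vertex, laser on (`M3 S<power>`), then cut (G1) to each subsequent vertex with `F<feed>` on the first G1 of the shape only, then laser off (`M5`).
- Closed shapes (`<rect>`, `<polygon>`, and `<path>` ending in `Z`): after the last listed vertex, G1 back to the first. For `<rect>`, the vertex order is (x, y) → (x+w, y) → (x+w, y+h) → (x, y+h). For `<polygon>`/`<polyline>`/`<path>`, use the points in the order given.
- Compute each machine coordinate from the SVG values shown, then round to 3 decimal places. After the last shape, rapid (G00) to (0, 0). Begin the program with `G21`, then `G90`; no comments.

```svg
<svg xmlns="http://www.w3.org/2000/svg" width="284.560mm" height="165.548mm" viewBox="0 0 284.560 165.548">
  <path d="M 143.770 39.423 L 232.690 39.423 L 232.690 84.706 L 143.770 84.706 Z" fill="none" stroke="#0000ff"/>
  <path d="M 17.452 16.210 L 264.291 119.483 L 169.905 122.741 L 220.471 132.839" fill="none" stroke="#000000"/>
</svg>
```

Since the viewBox matches the mm dimensions, user units are millimetres directly. The only transform is the Y-flip y_m = 165.548 − y_svg.

Shape 1 is a rectangle drawn with `<path>`. Its stroke #0000ff means score at S639, F2035. After flipping Y the toolpath is (143.770,126.125) → (232.690,126.125) → (232.690,80.842) → (143.770,80.842) → (143.770,126.125), returning to the start.

Shape 2 is a open polyline drawn with `<path>`. Its stroke #000000 means cut at S770, F417. After flipping Y the toolpath is (17.452,149.338) → (264.291,46.065) → (169.905,42.807) → (220.471,32.709).

G21
G90
G00 X143.770 Y126.125
M3 S639
G1 X232.690 Y126.125 F2035
G1 X232.690 Y80.842
G1 X143.770 Y80.842
G1 X143.770 Y126.125
M5
G00 X17.452 Y149.338
M3 S770
G1 X264.291 Y46.065 F417
G1 X169.905 Y42.807
G1 X220.471 Y32.709
M5
G00 X0.000 Y0.000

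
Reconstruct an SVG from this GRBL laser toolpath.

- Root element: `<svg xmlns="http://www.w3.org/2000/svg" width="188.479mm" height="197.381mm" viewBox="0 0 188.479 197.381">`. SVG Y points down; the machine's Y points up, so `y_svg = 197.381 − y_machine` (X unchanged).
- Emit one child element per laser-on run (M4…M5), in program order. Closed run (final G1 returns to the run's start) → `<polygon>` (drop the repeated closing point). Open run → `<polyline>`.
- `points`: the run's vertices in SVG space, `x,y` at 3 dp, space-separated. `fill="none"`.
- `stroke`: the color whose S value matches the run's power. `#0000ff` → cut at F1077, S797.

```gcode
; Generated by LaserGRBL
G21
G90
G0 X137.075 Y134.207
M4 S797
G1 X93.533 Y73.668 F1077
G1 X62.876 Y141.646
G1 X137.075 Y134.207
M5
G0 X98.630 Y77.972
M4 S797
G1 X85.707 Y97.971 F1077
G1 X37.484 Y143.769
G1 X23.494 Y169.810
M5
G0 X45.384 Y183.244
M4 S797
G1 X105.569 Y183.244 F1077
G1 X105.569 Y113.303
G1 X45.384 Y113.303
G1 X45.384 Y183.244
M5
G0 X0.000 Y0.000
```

<svg xmlns="http://www.w3.org/2000/svg" width="188.479mm" height="197.381mm" viewBox="0 0 188.479 197.381">
  <polygon points="137.075,63.174 93.533,123.713 62.876,55.735" fill="none" stroke="#0000ff"/>
  <polyline points="98.630,119.409 85.707,99.410 37.484,53.612 23.494,27.571" fill="none" stroke="#0000ff"/>
  <polygon points="45.384,14.137 105.569,14.137 105.569,84.078 45.384,84.078" fill="none" stroke="#0000ff"/>
</svg>

Each laser-on run becomes one SVG element. Flip Y back into SVG space with y_svg = 197.381 − y_machine. Every run uses S797, so all elements get stroke `#0000ff` (cut).

Run 1: The run returns to its start, so emit a `<polygon>` with points (Y-flipped): 137.075,63.174 93.533,123.713 62.876,55.735.

Run 2: The run is open, so emit a `<polyline>` with points (Y-flipped): 98.630,119.409 85.707,99.410 37.484,53.612 23.494,27.571.

Run 3: The run returns to its start, so emit a `<polygon>` with points (Y-flipped): 45.384,14.137 105.569,14.137 105.569,84.078 45.384,84.078.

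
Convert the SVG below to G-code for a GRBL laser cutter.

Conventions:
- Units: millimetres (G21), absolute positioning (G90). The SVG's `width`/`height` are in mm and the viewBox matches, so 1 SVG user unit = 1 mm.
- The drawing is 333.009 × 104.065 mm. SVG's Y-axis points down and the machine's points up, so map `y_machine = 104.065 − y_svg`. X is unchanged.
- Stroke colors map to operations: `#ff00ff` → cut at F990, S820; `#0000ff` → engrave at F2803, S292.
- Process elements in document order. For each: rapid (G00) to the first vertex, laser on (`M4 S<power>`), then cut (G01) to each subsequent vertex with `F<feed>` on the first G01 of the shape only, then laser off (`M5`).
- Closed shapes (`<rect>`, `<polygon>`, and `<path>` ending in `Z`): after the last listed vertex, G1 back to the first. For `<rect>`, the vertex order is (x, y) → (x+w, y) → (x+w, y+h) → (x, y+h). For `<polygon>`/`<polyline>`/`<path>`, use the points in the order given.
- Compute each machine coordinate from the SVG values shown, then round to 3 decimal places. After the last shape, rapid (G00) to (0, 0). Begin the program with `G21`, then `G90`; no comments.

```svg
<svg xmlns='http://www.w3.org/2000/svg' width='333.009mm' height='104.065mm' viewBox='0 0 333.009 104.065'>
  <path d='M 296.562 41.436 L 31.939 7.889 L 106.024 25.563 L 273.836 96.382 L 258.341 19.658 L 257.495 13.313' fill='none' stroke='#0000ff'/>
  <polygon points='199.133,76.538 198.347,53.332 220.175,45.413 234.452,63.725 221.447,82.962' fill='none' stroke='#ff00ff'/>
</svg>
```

G21
G90
G00 X296.562 Y62.629
M4 S292
G01 X31.939 Y96.176 F2803
G01 X106.024 Y78.502
G01 X273.836 Y7.683
G01 X258.341 Y84.407
G01 X257.495 Y90.752
M5
G00 X199.133 Y27.527
M4 S820
G01 X198.347 Y50.733 F990
G01 X220.175 Y58.652
G01 X234.452 Y40.340
G01 X221.447 Y21.103
G01 X199.133 Y27.527
M5
G00 X0.000 Y0.000

1 u = 1 mm; y_m = 104.065 − y.

[1] `<path>` open polyline, #0000ff→engrave S292 F2803: (296.562,62.629) → (31.939,96.176) → (106.024,78.502) → (273.836,7.683) → (258.341,84.407) → (257.495,90.752)

[2] `<polygon>` regular polygon, #ff00ff→cut S820 F990: (199.133,27.527) → (198.347,50.733) → (220.175,58.652) → (234.452,40.340) → (221.447,21.103) → (199.133,27.527) (closed)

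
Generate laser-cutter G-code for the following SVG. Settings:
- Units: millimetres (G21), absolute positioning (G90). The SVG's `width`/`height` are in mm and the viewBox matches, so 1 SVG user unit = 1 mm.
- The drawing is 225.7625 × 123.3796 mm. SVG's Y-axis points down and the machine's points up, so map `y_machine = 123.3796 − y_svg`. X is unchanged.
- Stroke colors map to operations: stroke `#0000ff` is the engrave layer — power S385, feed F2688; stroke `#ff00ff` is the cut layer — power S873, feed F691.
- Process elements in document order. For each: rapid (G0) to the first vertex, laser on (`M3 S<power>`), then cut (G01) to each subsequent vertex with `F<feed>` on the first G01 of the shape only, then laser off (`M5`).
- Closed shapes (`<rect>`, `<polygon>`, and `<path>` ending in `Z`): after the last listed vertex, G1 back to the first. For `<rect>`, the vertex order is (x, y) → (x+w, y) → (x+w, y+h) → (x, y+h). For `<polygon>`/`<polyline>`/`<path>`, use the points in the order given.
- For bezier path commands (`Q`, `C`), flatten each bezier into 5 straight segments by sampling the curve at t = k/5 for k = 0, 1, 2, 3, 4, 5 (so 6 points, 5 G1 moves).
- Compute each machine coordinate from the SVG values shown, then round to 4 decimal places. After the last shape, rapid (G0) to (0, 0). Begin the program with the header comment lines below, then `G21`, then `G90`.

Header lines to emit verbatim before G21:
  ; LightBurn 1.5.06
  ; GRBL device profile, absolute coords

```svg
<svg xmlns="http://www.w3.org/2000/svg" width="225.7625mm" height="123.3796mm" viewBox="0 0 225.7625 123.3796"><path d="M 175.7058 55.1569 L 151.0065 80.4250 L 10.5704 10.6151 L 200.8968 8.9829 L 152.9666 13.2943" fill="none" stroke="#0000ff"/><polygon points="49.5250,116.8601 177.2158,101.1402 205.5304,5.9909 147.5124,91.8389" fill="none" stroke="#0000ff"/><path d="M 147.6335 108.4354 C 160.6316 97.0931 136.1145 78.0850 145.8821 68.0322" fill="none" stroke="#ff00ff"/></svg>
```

; LightBurn 1.5.06
; GRBL device profile, absolute coords
G21
G90
G0 X175.7058 Y68.2227
M3 S385
G01 X151.0065 Y42.9546 F2688
G01 X10.5704 Y112.7645
G01 X200.8968 Y114.3967
G01 X152.9666 Y110.0853
M5
G0 X49.5250 Y6.5195
M3 S385
G01 X177.2158 Y22.2394 F2688
G01 X205.5304 Y117.3887
G01 X147.5124 Y31.5407
G01 X49.5250 Y6.5195
M5
G0 X147.6335 Y14.9442
M3 S873
G01 X151.5049 Y22.5365 F691
G01 X149.8191 Y31.1708
G01 X146.0224 Y40.0492
G01 X143.5613 Y48.3741
G01 X145.8821 Y55.3474
M5
G0 X0.0000 Y0.0000

Since the viewBox matches the mm dimensions, user units are millimetres directly. The only transform is the Y-flip y_m = 123.3796 − y_svg.

Shape 1 is a open polyline drawn with `<path>`. Its stroke #0000ff means engrave at S385, F2688. After flipping Y the toolpath is (175.7058,68.2227) → (151.0065,42.9546) → (10.5704,112.7645) → (200.8968,114.3967) → (152.9666,110.0853).

Shape 2 is a closed polygon drawn with `<polygon>`. Its stroke #0000ff means engrave at S385, F2688. After flipping Y the toolpath is (49.5250,6.5195) → (177.2158,22.2394) → (205.5304,117.3887) → (147.5124,31.5407) → (49.5250,6.5195), returning to the start.

Shape 3 is a cubic bezier drawn with `<path>`. Its stroke #ff00ff means cut at S873, F691. After flipping Y the toolpath is (147.6335,14.9442) → (151.5049,22.5365) → (149.8191,31.1708) → (146.0224,40.0492) → (143.5613,48.3741) → (145.8821,55.3474).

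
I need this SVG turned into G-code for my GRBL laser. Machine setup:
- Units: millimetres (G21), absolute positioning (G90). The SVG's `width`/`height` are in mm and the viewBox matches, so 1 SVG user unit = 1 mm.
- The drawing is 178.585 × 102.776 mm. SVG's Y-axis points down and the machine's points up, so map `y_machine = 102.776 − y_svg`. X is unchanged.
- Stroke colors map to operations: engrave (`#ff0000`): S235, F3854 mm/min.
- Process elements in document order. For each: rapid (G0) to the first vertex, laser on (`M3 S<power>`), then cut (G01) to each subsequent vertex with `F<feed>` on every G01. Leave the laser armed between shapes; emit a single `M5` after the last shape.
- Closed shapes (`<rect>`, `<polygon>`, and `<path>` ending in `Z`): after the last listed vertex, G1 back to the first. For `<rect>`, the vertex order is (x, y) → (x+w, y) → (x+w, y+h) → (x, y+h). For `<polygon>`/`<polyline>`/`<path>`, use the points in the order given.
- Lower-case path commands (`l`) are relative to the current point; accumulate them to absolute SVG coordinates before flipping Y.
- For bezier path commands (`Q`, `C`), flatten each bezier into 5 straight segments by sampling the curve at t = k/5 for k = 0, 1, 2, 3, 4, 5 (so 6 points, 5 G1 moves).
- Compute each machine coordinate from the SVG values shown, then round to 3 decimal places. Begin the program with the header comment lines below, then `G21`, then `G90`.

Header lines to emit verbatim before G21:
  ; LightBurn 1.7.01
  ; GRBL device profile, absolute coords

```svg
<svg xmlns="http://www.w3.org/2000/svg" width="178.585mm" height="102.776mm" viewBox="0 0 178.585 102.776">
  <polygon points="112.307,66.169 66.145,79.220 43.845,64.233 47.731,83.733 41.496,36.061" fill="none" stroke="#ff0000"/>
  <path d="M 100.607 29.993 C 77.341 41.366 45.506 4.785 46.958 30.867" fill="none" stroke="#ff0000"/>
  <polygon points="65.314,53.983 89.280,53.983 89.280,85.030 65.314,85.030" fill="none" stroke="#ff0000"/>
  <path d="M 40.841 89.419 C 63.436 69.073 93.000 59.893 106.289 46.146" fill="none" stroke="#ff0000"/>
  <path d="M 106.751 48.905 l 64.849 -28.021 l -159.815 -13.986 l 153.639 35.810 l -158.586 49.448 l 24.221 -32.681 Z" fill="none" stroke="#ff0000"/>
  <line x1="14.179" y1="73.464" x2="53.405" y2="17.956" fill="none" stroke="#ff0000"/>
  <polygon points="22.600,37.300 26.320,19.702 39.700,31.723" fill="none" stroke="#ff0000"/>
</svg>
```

; LightBurn 1.7.01
; GRBL device profile, absolute coords
G21
G90
G0 X112.307 Y36.607
M3 S235
G01 X66.145 Y23.556 F3854
G01 X43.845 Y38.543 F3854
G01 X47.731 Y19.043 F3854
G01 X41.496 Y66.715 F3854
G01 X112.307 Y36.607 F3854
G0 X100.607 Y72.783
M3 S235
G01 X85.954 Y70.829 F3854
G01 X71.253 Y75.074 F3854
G01 X58.515 Y80.209 F3854
G01 X49.746 Y80.924 F3854
G01 X46.958 Y71.909 F3854
G0 X65.314 Y48.793
M3 S235
G01 X89.280 Y48.793 F3854
G01 X89.280 Y17.746 F3854
G01 X65.314 Y17.746 F3854
G01 X65.314 Y48.793 F3854
G0 X40.841 Y13.357
M3 S235
G01 X55.048 Y24.351 F3854
G01 X69.813 Y33.419 F3854
G01 X84.018 Y41.319 F3854
G01 X96.549 Y48.804 F3854
G01 X106.289 Y56.630 F3854
G0 X106.751 Y53.871
M3 S235
G01 X171.600 Y81.892 F3854
G01 X11.785 Y95.878 F3854
G01 X165.424 Y60.068 F3854
G01 X6.838 Y10.620 F3854
G01 X31.059 Y43.301 F3854
G01 X106.751 Y53.871 F3854
G0 X14.179 Y29.312
M3 S235
G01 X53.405 Y84.820 F3854
G0 X22.600 Y65.476
M3 S235
G01 X26.320 Y83.074 F3854
G01 X39.700 Y71.053 F3854
G01 X22.600 Y65.476 F3854
M5

Since the viewBox matches the mm dimensions, user units are millimetres directly. The only transform is the Y-flip y_m = 102.776 − y_svg.

Shape 1 is a closed polygon drawn with `<polygon>`. Its stroke #ff0000 means engrave at S235, F3854. After flipping Y the toolpath is (112.307,36.607) → (66.145,23.556) → (43.845,38.543) → (47.731,19.043) → (41.496,66.715) → (112.307,36.607), returning to the start.

Shape 2 is a cubic bezier drawn with `<path>`. Its stroke #ff0000 means engrave at S235, F3854. After flipping Y the toolpath is (100.607,72.783) → (85.954,70.829) → (71.253,75.074) → (58.515,80.209) → (49.746,80.924) → (46.958,71.909).

Shape 3 is a rectangle drawn with `<polygon>`. Its stroke #ff0000 means engrave at S235, F3854. After flipping Y the toolpath is (65.314,48.793) → (89.280,48.793) → (89.280,17.746) → (65.314,17.746) → (65.314,48.793), returning to the start.

Shape 4 is a cubic bezier drawn with `<path>`. Its stroke #ff0000 means engrave at S235, F3854. After flipping Y the toolpath is (40.841,13.357) → (55.048,24.351) → (69.813,33.419) → (84.018,41.319) → (96.549,48.804) → (106.289,56.630).

Shape 5 is a closed polygon drawn with `<path>`. Its stroke #ff0000 means engrave at S235, F3854. After flipping Y the toolpath is (106.751,53.871) → (171.600,81.892) → (11.785,95.878) → (165.424,60.068) → (6.838,10.620) → (31.059,43.301) → (106.751,53.871), returning to the start.

Shape 6 is a line segment drawn with `<line>`. Its stroke #ff0000 means engrave at S235, F3854. After flipping Y the toolpath is (14.179,29.312) → (53.405,84.820).

Shape 7 is a regular polygon drawn with `<polygon>`. Its stroke #ff0000 means engrave at S235, F3854. After flipping Y the toolpath is (22.600,65.476) → (26.320,83.074) → (39.700,71.053) → (22.600,65.476), returning to the start.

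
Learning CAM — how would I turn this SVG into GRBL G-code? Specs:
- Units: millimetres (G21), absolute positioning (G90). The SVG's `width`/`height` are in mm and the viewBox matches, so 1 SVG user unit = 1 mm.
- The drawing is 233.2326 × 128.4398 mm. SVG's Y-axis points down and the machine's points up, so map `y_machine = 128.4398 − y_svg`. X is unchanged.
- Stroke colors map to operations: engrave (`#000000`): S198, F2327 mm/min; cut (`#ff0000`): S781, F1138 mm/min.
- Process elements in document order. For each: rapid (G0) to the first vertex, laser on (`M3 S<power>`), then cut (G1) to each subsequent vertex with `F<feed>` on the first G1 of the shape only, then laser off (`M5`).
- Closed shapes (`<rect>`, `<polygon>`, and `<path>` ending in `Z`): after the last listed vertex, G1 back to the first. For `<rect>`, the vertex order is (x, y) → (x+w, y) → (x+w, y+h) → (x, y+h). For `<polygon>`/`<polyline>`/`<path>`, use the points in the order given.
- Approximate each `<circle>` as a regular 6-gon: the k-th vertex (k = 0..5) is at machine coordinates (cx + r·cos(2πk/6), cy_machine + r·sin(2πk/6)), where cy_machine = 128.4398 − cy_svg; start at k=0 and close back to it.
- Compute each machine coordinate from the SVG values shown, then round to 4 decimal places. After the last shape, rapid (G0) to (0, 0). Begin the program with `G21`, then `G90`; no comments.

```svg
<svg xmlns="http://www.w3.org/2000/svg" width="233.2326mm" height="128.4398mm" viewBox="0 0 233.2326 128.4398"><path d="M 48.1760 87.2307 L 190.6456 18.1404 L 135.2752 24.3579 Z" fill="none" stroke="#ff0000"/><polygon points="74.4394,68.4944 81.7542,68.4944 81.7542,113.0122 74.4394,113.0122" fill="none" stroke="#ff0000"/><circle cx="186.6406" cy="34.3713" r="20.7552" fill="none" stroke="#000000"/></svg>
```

viewBox `0 0 233.2326 128.4398` with mm width/height → 1 unit = 1 mm. Flip: y_m = 128.4398 − y_svg.

**Shape 1** — `<path>` closed polygon, stroke `#ff0000` → cut (S781, F1138). Machine vertices: (48.1760,41.2091) → (190.6456,110.2994) → (135.2752,104.0819) → (48.1760,41.2091). Closed: final G1 returns to the first vertex.

**Shape 2** — `<polygon>` rectangle, stroke `#ff0000` → cut (S781, F1138). Machine vertices: (74.4394,59.9454) → (81.7542,59.9454) → (81.7542,15.4276) → (74.4394,15.4276) → (74.4394,59.9454). Closed: final G1 returns to the first vertex.

**Shape 3** — `<circle>` circle, stroke `#000000` → engrave (S198, F2327). Machine vertices: (207.3958,94.0685) → (197.0182,112.0430) → (176.2630,112.0430) → (165.8854,94.0685) → (176.2630,76.0940) → (197.0182,76.0940) → (207.3958,94.0685). Closed: final G1 returns to the first vertex.

G21
G90
G0 X48.1760 Y41.2091
M3 S781
G1 X190.6456 Y110.2994 F1138
G1 X135.2752 Y104.0819
G1 X48.1760 Y41.2091
M5
G0 X74.4394 Y59.9454
M3 S781
G1 X81.7542 Y59.9454 F1138
G1 X81.7542 Y15.4276
G1 X74.4394 Y15.4276
G1 X74.4394 Y59.9454
M5
G0 X207.3958 Y94.0685
M3 S198
G1 X197.0182 Y112.0430 F2327
G1 X176.2630 Y112.0430
G1 X165.8854 Y94.0685
G1 X176.2630 Y76.0940
G1 X197.0182 Y76.0940
G1 X207.3958 Y94.0685
M5
G0 X0.0000 Y0.0000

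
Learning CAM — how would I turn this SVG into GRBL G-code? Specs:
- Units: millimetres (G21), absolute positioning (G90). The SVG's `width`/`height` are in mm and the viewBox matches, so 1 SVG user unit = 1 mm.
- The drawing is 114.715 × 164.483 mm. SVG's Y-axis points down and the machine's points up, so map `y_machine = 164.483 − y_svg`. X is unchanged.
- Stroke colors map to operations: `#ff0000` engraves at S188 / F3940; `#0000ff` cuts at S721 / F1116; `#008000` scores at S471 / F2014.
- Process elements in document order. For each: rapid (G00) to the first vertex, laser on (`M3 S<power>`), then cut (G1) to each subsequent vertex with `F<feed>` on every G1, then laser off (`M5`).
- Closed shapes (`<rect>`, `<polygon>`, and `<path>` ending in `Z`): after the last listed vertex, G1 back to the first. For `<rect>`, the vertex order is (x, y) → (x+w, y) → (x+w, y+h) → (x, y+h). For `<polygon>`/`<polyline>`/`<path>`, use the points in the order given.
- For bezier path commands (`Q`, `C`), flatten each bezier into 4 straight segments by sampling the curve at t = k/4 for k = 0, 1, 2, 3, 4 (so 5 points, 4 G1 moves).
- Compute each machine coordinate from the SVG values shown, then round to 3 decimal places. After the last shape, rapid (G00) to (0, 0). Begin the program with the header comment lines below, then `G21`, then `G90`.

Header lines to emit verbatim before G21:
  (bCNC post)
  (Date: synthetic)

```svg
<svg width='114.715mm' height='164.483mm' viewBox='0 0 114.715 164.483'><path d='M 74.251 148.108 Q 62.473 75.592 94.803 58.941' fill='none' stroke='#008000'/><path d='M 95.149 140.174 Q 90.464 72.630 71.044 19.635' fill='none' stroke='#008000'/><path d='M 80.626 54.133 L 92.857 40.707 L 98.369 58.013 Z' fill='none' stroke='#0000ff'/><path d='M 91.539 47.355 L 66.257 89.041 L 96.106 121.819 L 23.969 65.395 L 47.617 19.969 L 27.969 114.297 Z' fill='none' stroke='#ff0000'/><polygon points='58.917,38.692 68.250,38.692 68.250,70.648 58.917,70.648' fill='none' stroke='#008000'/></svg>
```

viewBox `0 0 114.715 164.483` with mm width/height → 1 unit = 1 mm. Flip: y_m = 164.483 − y_svg.

**Shape 1** — `<path>` quadratic bezier, stroke `#008000` → score (S471, F2014). Control points (SVG): P0=(74.251,148.108), P1=(62.473,75.592), P2=(94.803,58.941); sampled at t=k/4. Machine vertices: (74.251,16.375) → (71.119,49.141) → (73.500,74.925) → (81.395,93.725) → (94.803,105.542). Open path.

**Shape 2** — `<path>` quadratic bezier, stroke `#008000` → score (S471, F2014). Control points (SVG): P0=(95.149,140.174), P1=(90.464,72.630), P2=(71.044,19.635); sampled at t=k/4. Machine vertices: (95.149,24.309) → (91.886,57.172) → (86.780,88.216) → (79.833,117.441) → (71.044,144.848). Open path.

**Shape 3** — `<path>` regular polygon, stroke `#0000ff` → cut (S721, F1116). Machine vertices: (80.626,110.350) → (92.857,123.776) → (98.369,106.470) → (80.626,110.350). Closed: final G1 returns to the first vertex.

**Shape 4** — `<path>` closed polygon, stroke `#ff0000` → engrave (S188, F3940). Machine vertices: (91.539,117.128) → (66.257,75.442) → (96.106,42.664) → (23.969,99.088) → (47.617,144.514) → (27.969,50.186) → (91.539,117.128). Closed: final G1 returns to the first vertex.

**Shape 5** — `<polygon>` rectangle, stroke `#008000` → score (S471, F2014). Machine vertices: (58.917,125.791) → (68.250,125.791) → (68.250,93.835) → (58.917,93.835) → (58.917,125.791). Closed: final G1 returns to the first vertex.

(bCNC post)
(Date: synthetic)
G21
G90
G00 X74.251 Y16.375
M3 S471
G1 X71.119 Y49.141 F2014
G1 X73.500 Y74.925 F2014
G1 X81.395 Y93.725 F2014
G1 X94.803 Y105.542 F2014
M5
G00 X95.149 Y24.309
M3 S471
G1 X91.886 Y57.172 F2014
G1 X86.780 Y88.216 F2014
G1 X79.833 Y117.441 F2014
G1 X71.044 Y144.848 F2014
M5
G00 X80.626 Y110.350
M3 S721
G1 X92.857 Y123.776 F1116
G1 X98.369 Y106.470 F1116
G1 X80.626 Y110.350 F1116
M5
G00 X91.539 Y117.128
M3 S188
G1 X66.257 Y75.442 F3940
G1 X96.106 Y42.664 F3940
G1 X23.969 Y99.088 F3940
G1 X47.617 Y144.514 F3940
G1 X27.969 Y50.186 F3940
G1 X91.539 Y117.128 F3940
M5
G00 X58.917 Y125.791
M3 S471
G1 X68.250 Y125.791 F2014
G1 X68.250 Y93.835 F2014
G1 X58.917 Y93.835 F2014
G1 X58.917 Y125.791 F2014
M5
G00 X0.000 Y0.000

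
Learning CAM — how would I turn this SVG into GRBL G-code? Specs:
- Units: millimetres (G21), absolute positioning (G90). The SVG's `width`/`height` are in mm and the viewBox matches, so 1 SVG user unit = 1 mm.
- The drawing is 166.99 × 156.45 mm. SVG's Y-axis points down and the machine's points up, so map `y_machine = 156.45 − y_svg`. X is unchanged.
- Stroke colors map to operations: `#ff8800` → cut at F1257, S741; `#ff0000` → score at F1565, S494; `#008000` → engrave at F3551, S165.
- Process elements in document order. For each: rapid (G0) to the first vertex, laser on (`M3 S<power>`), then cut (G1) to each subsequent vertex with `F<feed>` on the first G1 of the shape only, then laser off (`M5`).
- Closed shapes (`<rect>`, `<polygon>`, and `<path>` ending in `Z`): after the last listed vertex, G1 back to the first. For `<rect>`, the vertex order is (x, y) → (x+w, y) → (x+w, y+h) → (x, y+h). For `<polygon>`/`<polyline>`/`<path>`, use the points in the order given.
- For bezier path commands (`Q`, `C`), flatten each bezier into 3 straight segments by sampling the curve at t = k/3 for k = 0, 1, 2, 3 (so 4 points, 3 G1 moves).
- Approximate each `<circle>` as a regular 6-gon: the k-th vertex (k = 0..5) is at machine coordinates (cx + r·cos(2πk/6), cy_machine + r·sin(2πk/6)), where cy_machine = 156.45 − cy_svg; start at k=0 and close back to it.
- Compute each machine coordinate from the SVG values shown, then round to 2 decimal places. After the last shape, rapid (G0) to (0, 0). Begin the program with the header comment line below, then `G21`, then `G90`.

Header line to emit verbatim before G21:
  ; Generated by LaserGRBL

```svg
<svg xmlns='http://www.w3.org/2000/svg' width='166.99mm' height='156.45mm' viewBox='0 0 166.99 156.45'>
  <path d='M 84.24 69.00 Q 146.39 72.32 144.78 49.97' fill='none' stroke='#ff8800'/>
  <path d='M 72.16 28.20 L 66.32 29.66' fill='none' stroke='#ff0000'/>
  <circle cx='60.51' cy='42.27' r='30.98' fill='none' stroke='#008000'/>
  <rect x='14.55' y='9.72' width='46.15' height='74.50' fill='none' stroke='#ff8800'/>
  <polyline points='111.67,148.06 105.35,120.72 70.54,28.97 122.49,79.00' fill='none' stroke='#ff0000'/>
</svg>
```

; Generated by LaserGRBL
G21
G90
G0 X84.24 Y87.45
M3 S741
G1 X118.59 Y88.09 F1257
G1 X138.77 Y94.43
G1 X144.78 Y106.48
M5
G0 X72.16 Y128.25
M3 S494
G1 X66.32 Y126.79 F1565
M5
G0 X91.49 Y114.18
M3 S165
G1 X76.00 Y141.01 F3551
G1 X45.02 Y141.01
G1 X29.53 Y114.18
G1 X45.02 Y87.35
G1 X76.00 Y87.35
G1 X91.49 Y114.18
M5
G0 X14.55 Y146.73
M3 S741
G1 X60.70 Y146.73 F1257
G1 X60.70 Y72.23
G1 X14.55 Y72.23
G1 X14.55 Y146.73
M5
G0 X111.67 Y8.39
M3 S494
G1 X105.35 Y35.73 F1565
G1 X70.54 Y127.48
G1 X122.49 Y77.45
M5
G0 X0.00 Y0.00

Since the viewBox matches the mm dimensions, user units are millimetres directly. The only transform is the Y-flip y_m = 156.45 − y_svg.

Shape 1 is a quadratic bezier drawn with `<path>`. Its stroke #ff8800 means cut at S741, F1257. After flipping Y the toolpath is (84.24,87.45) → (118.59,88.09) → (138.77,94.43) → (144.78,106.48).

Shape 2 is a line segment drawn with `<path>`. Its stroke #ff0000 means score at S494, F1565. After flipping Y the toolpath is (72.16,128.25) → (66.32,126.79).

Shape 3 is a circle drawn with `<circle>`. Its stroke #008000 means engrave at S165, F3551. After flipping Y the toolpath is (91.49,114.18) → (76.00,141.01) → (45.02,141.01) → (29.53,114.18) → (45.02,87.35) → (76.00,87.35) → (91.49,114.18), returning to the start.

Shape 4 is a rectangle drawn with `<rect>`. Its stroke #ff8800 means cut at S741, F1257. After flipping Y the toolpath is (14.55,146.73) → (60.70,146.73) → (60.70,72.23) → (14.55,72.23) → (14.55,146.73), returning to the start.

Shape 5 is a open polyline drawn with `<polyline>`. Its stroke #ff0000 means score at S494, F1565. After flipping Y the toolpath is (111.67,8.39) → (105.35,35.73) → (70.54,127.48) → (122.49,77.45).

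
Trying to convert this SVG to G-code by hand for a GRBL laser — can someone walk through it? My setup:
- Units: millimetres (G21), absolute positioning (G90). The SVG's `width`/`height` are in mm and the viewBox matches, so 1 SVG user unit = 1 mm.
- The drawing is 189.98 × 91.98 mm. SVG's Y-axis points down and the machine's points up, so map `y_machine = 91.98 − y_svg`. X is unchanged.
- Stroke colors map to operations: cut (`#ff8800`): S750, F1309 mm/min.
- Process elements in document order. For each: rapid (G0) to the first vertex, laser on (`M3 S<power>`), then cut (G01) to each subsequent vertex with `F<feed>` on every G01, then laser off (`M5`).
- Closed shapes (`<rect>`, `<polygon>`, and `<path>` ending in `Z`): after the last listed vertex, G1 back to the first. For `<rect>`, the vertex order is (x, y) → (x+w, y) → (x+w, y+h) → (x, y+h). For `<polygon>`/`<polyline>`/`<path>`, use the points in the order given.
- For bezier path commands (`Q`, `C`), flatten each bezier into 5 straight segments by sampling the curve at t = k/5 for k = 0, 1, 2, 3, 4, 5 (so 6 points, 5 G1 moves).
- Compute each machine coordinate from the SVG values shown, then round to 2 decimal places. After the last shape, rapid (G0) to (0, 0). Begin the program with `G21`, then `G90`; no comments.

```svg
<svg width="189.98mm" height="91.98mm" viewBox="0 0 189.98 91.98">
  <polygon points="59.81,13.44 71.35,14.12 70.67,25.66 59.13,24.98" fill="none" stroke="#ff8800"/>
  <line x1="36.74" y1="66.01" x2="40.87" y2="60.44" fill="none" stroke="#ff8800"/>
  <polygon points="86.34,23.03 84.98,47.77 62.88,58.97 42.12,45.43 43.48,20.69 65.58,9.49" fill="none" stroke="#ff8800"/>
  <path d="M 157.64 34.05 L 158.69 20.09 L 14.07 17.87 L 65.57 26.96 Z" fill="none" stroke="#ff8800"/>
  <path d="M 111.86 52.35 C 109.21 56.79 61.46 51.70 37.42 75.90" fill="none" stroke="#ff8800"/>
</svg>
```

G21
G90
G0 X59.81 Y78.54
M3 S750
G01 X71.35 Y77.86 F1309
G01 X70.67 Y66.32 F1309
G01 X59.13 Y67.00 F1309
G01 X59.81 Y78.54 F1309
M5
G0 X36.74 Y25.97
M3 S750
G01 X40.87 Y31.54 F1309
M5
G0 X86.34 Y68.95
M3 S750
G01 X84.98 Y44.21 F1309
G01 X62.88 Y33.01 F1309
G01 X42.12 Y46.55 F1309
G01 X43.48 Y71.29 F1309
G01 X65.58 Y82.49 F1309
G01 X86.34 Y68.95 F1309
M5
G0 X157.64 Y57.93
M3 S750
G01 X158.69 Y71.89 F1309
G01 X14.07 Y74.11 F1309
G01 X65.57 Y65.02 F1309
G01 X157.64 Y57.93 F1309
M5
G0 X111.86 Y39.63
M3 S750
G01 X105.41 Y37.80 F1309
G01 X91.44 Y36.39 F1309
G01 X73.24 Y33.55 F1309
G01 X54.14 Y27.40 F1309
G01 X37.42 Y16.08 F1309
M5
G0 X0.00 Y0.00

1 u = 1 mm; y_m = 91.98 − y.

[1] `<polygon>` regular polygon, #ff8800→cut S750 F1309: (59.81,78.54) → (71.35,77.86) → (70.67,66.32) → (59.13,67.00) → (59.81,78.54) (closed)

[2] `<line>` line segment, #ff8800→cut S750 F1309: (36.74,25.97) → (40.87,31.54)

[3] `<polygon>` regular polygon, #ff8800→cut S750 F1309: (86.34,68.95) → (84.98,44.21) → (62.88,33.01) → (42.12,46.55) → (43.48,71.29) → (65.58,82.49) → (86.34,68.95) (closed)

[4] `<path>` closed polygon, #ff8800→cut S750 F1309: (157.64,57.93) → (158.69,71.89) → (14.07,74.11) → (65.57,65.02) → (157.64,57.93) (closed)

[5] `<path>` cubic bezier, #ff8800→cut S750 F1309: (111.86,39.63) → (105.41,37.80) → (91.44,36.39) → (73.24,33.55) → (54.14,27.40) → (37.42,16.08)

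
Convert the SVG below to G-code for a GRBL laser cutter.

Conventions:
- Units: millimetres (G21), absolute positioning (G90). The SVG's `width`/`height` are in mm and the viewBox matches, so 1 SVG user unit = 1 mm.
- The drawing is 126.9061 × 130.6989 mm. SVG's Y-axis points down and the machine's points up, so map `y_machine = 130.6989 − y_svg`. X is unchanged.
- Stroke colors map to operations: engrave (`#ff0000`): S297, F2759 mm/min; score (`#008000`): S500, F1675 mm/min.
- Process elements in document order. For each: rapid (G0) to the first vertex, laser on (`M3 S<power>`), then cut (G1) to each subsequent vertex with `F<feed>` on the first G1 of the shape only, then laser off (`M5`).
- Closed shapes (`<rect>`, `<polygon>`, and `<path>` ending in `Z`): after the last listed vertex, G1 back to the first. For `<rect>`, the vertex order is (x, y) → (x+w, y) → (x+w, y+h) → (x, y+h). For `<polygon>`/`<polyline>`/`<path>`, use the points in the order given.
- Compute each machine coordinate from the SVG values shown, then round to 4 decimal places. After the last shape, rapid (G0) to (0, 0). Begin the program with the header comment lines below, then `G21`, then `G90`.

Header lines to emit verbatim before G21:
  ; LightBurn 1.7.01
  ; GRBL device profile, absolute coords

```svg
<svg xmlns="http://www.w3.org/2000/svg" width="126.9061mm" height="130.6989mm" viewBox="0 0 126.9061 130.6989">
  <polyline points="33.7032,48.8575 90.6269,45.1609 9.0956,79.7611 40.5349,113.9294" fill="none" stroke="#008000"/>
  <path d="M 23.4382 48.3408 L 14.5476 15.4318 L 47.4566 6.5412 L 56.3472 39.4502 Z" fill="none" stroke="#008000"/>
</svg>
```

; LightBurn 1.7.01
; GRBL device profile, absolute coords
G21
G90
G0 X33.7032 Y81.8414
M3 S500
G1 X90.6269 Y85.5380 F1675
G1 X9.0956 Y50.9378
G1 X40.5349 Y16.7695
M5
G0 X23.4382 Y82.3581
M3 S500
G1 X14.5476 Y115.2671 F1675
G1 X47.4566 Y124.1577
G1 X56.3472 Y91.2487
G1 X23.4382 Y82.3581
M5
G0 X0.0000 Y0.0000

1 u = 1 mm; y_m = 130.6989 − y.

[1] `<polyline>` open polyline, #008000→score S500 F1675: (33.7032,81.8414) → (90.6269,85.5380) → (9.0956,50.9378) → (40.5349,16.7695)

[2] `<path>` regular polygon, #008000→score S500 F1675: (23.4382,82.3581) → (14.5476,115.2671) → (47.4566,124.1577) → (56.3472,91.2487) → (23.4382,82.3581) (closed)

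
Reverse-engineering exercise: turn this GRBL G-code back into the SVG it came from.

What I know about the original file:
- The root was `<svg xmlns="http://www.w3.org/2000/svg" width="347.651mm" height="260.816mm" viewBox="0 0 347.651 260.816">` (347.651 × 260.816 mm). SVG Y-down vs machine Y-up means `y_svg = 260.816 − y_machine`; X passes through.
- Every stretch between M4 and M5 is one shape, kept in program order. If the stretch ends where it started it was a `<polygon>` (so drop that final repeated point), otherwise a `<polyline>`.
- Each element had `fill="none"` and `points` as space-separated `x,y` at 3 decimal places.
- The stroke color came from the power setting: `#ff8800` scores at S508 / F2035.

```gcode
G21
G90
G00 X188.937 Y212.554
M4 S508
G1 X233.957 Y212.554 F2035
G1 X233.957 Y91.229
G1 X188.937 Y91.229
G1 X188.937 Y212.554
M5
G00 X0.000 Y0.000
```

Machine Y-up, SVG Y-down with viewBox height 260.816, so y_svg = 260.816 − y_machine; X carries over. Every run uses S508, so all elements get stroke `#ff8800` (score).

Run 1: The run returns to its start, so emit a `<polygon>` with points (Y-flipped): 188.937,48.262 233.957,48.262 233.957,169.587 188.937,169.587.

<svg xmlns="http://www.w3.org/2000/svg" width="347.651mm" height="260.816mm" viewBox="0 0 347.651 260.816">
  <polygon points="188.937,48.262 233.957,48.262 233.957,169.587 188.937,169.587" fill="none" stroke="#ff8800"/>
</svg>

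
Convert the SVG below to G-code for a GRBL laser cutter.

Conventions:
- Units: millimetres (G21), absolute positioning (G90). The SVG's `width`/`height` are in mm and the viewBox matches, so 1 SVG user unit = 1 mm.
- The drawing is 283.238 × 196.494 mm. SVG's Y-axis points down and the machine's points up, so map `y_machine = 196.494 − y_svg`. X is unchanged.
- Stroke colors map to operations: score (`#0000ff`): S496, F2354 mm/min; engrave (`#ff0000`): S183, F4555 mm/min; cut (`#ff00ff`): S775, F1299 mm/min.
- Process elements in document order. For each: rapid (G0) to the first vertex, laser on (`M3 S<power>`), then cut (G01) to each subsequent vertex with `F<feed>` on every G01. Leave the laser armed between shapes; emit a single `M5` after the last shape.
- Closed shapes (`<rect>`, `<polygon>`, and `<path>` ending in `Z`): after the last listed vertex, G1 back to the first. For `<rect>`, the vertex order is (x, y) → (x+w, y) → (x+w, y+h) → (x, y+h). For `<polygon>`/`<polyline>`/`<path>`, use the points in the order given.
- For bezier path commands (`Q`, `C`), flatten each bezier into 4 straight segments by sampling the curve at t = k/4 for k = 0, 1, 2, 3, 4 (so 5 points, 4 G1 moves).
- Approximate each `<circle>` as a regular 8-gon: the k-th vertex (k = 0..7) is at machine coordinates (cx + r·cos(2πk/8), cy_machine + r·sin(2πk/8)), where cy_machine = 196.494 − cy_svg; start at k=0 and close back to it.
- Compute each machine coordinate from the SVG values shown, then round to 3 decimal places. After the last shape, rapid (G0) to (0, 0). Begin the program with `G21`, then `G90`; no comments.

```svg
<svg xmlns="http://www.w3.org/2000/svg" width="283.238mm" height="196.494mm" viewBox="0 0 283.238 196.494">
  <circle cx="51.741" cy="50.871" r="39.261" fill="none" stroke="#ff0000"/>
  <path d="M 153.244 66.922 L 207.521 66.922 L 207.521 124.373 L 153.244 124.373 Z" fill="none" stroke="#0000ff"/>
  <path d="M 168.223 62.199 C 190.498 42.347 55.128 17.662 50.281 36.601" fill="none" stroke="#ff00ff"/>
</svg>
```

G21
G90
G0 X91.002 Y145.623
M3 S183
G01 X79.503 Y173.385 F4555
G01 X51.741 Y184.884 F4555
G01 X23.979 Y173.385 F4555
G01 X12.480 Y145.623 F4555
G01 X23.979 Y117.861 F4555
G01 X51.741 Y106.362 F4555
G01 X79.503 Y117.861 F4555
G01 X91.002 Y145.623 F4555
G0 X153.244 Y129.572
M3 S496
G01 X207.521 Y129.572 F2354
G01 X207.521 Y72.121 F2354
G01 X153.244 Y72.121 F2354
G01 X153.244 Y129.572 F2354
G0 X168.223 Y134.295
M3 S775
G01 X159.873 Y149.333 F1299
G01 X119.423 Y161.641 F1299
G01 X73.887 Y166.675 F1299
G01 X50.281 Y159.893 F1299
M5
G0 X0.000 Y0.000

Since the viewBox matches the mm dimensions, user units are millimetres directly. The only transform is the Y-flip y_m = 196.494 − y_svg.

Shape 1 is a circle drawn with `<circle>`. Its stroke #ff0000 means engrave at S183, F4555. After flipping Y the toolpath is (91.002,145.623) → (79.503,173.385) → (51.741,184.884) → (23.979,173.385) → (12.480,145.623) → (23.979,117.861) → (51.741,106.362) → (79.503,117.861) → (91.002,145.623), returning to the start.

Shape 2 is a rectangle drawn with `<path>`. Its stroke #0000ff means score at S496, F2354. After flipping Y the toolpath is (153.244,129.572) → (207.521,129.572) → (207.521,72.121) → (153.244,72.121) → (153.244,129.572), returning to the start.

Shape 3 is a cubic bezier drawn with `<path>`. Its stroke #ff00ff means cut at S775, F1299. After flipping Y the toolpath is (168.223,134.295) → (159.873,149.333) → (119.423,161.641) → (73.887,166.675) → (50.281,159.893).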